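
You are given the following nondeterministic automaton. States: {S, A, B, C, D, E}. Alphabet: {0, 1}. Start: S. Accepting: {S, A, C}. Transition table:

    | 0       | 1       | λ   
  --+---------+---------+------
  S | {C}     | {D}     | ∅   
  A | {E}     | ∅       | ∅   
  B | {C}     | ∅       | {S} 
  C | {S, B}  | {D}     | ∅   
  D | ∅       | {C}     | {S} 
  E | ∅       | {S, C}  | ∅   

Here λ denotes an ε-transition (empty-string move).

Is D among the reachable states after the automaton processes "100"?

No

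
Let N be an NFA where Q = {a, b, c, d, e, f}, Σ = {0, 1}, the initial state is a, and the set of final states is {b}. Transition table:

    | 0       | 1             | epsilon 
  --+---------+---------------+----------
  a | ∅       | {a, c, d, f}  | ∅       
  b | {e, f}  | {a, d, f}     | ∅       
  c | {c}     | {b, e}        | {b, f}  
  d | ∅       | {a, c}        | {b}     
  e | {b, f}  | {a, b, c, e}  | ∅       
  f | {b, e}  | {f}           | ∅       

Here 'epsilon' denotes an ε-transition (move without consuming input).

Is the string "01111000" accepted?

Start in {a}.
Read '0': {a} → ∅.
The set is empty and remains empty for the remaining 7 symbols.
The final set ∅ contains no accepting state.

No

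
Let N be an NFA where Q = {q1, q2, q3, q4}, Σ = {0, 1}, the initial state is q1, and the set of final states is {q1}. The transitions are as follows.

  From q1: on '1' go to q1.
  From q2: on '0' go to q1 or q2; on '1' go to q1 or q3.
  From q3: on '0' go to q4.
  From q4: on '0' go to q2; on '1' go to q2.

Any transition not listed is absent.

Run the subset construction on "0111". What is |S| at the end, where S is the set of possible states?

Start in {q1}.
Read '0': q1→∅; now ∅.
The set is empty and remains empty for the remaining 3 symbols.
That set has 0 states.

0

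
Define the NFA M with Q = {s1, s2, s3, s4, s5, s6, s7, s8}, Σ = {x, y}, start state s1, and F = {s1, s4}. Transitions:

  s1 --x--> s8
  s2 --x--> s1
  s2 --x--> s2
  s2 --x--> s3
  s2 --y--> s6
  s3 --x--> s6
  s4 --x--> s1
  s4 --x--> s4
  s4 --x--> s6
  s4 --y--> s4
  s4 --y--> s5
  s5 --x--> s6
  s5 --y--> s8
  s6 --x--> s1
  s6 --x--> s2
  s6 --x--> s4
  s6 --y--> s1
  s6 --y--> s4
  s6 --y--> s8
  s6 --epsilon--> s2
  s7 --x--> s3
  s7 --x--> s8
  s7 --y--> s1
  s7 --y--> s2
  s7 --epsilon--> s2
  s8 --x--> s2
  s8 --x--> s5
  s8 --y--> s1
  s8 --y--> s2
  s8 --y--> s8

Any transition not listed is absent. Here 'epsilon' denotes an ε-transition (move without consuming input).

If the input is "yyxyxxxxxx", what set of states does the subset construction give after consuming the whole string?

∅

Start in {s1}.
Read 'y': {s1} → ∅.
The set is empty and remains empty for the remaining 9 symbols.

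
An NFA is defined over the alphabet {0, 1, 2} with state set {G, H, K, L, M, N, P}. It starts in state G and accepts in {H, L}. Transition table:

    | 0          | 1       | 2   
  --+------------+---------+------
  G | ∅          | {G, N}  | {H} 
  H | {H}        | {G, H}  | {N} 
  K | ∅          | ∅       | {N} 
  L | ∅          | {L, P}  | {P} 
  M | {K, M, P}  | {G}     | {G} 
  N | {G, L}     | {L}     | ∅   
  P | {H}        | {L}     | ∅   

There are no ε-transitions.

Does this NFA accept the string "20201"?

Start in {G}.
Read '2': G→{H}; now {H}.
Read '0': H→{H}; now {H}.
Read '2': H→{N}; now {N}.
Read '0': N→{G, L}; now {G, L}.
Read '1': G→{G, N}, L→{L, P}; now {G, L, N, P}.
The final set {G, L, N, P} contains the accepting state L.

Yes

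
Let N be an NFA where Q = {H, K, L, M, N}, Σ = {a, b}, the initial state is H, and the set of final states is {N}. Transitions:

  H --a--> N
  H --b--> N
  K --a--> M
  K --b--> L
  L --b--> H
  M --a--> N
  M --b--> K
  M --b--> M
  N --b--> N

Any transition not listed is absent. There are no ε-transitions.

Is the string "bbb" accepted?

Start in {H}.
Read 'b': H→{N}; now {N}.
Read 'b': N→{N}; now {N}.
Read 'b': N→{N}; now {N}.
The final set {N} contains the accepting state N.

Yes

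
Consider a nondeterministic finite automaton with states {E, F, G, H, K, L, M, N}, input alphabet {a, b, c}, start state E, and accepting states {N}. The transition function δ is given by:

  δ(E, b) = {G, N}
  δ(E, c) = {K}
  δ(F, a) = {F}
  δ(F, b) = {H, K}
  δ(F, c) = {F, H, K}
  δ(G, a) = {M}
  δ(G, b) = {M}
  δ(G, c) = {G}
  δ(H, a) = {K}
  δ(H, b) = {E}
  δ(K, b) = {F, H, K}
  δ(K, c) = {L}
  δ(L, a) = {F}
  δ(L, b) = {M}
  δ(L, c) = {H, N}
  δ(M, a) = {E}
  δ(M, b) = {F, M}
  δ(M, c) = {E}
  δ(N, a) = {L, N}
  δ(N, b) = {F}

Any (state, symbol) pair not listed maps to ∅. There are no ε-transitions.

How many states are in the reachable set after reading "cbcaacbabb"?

Start in {E}.
Read 'c': E→{K}; now {K}.
Read 'b': K→{F, H, K}; now {F, H, K}.
Read 'c': F→{F, H, K}, H→∅, K→{L}; now {F, H, K, L}.
Read 'a': F→{F}, H→{K}, K→∅, L→{F}; now {F, K}.
Read 'a': F→{F}, K→∅; now {F}.
Read 'c': F→{F, H, K}; now {F, H, K}.
Read 'b': F→{H, K}, H→{E}, K→{F, H, K}; now {E, F, H, K}.
Read 'a': E→∅, F→{F}, H→{K}, K→∅; now {F, K}.
Read 'b': F→{H, K}, K→{F, H, K}; now {F, H, K}.
Read 'b': F→{H, K}, H→{E}, K→{F, H, K}; now {E, F, H, K}.
That set has 4 states.

4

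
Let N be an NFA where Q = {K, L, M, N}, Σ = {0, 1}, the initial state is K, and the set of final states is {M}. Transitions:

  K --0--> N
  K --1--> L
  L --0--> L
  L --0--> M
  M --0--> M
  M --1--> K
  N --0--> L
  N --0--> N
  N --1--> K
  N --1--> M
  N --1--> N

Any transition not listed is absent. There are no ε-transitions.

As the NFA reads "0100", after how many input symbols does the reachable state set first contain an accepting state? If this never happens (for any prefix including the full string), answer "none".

2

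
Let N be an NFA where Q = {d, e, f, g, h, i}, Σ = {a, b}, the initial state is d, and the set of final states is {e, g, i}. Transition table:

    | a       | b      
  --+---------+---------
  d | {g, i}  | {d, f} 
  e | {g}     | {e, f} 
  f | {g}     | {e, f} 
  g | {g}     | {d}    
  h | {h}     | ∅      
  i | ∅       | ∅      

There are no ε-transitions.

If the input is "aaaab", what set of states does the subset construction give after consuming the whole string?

Start in {d}.
Read 'a': d→{g, i}; now {g, i}.
Read 'a': g→{g}, i→∅; now {g}.
Read 'a': g→{g}; now {g}.
Read 'a': g→{g}; now {g}.
Read 'b': g→{d}; now {d}.

{d}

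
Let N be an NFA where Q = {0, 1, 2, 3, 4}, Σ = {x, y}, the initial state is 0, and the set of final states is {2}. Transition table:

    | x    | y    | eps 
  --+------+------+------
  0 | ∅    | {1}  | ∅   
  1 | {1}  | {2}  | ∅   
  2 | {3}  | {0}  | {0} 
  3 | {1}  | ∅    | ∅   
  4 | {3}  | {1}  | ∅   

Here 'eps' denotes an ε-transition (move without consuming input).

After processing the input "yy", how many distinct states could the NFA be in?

2

Start in {0}.
Read 'y': {0} → {1}.
Read 'y': {1} → {0, 2}.
That set has 2 states.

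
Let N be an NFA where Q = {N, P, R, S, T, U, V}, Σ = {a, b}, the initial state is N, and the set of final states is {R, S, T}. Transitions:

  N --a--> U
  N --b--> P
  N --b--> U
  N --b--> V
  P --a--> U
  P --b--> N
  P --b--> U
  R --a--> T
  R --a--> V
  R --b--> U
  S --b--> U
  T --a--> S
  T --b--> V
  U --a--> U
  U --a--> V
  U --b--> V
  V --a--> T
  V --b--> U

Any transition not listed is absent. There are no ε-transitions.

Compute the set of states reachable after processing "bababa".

Start in {N}.
Read 'b': {N} → {P, U, V}.
Read 'a': {P, U, V} → {T, U, V}.
Read 'b': {T, U, V} → {U, V}.
Read 'a': {U, V} → {T, U, V}.
Read 'b': {T, U, V} → {U, V}.
Read 'a': {U, V} → {T, U, V}.

{T, U, V}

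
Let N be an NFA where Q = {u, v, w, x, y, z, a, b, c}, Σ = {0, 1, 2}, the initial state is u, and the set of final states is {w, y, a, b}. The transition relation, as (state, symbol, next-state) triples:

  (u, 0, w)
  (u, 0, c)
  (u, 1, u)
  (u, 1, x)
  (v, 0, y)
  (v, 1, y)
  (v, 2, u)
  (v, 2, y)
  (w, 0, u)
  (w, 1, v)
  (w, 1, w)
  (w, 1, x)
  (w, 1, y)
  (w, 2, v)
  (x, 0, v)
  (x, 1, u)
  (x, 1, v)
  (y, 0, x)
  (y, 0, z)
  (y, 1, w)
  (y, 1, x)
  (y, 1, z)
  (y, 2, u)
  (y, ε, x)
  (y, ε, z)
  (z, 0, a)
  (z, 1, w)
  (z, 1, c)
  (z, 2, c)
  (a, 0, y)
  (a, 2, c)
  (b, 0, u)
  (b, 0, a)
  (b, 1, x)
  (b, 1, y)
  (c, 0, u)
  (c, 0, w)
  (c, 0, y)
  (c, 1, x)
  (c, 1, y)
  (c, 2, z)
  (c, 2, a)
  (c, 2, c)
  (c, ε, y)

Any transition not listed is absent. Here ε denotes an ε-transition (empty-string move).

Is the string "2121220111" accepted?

No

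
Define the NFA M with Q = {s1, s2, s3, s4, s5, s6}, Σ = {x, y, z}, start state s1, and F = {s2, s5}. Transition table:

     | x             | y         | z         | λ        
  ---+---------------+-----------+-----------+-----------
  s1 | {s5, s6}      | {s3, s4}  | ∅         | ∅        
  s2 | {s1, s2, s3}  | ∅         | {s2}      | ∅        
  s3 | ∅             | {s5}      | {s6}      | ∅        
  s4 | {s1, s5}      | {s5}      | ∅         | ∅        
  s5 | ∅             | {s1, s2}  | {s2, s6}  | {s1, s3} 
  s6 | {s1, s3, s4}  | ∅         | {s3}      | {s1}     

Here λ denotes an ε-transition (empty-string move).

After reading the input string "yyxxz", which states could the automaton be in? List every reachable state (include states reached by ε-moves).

{s1, s2, s3, s6}

Start in {s1}.
Read 'y': s1→{s3, s4}; now {s3, s4}.
Read 'y': s3→{s5}, s4→{s5}; union {s5}; ε-closure = {s1, s3, s5}.
Read 'x': s1→{s5, s6}, s3→∅, s5→∅; union {s5, s6}; ε-closure = {s1, s3, s5, s6}.
Read 'x': s1→{s5, s6}, s3→∅, s5→∅, s6→{s1, s3, s4}; now {s1, s3, s4, s5, s6}.
Read 'z': s1→∅, s3→{s6}, s4→∅, s5→{s2, s6}, s6→{s3}; union {s2, s3, s6}; ε-closure = {s1, s2, s3, s6}.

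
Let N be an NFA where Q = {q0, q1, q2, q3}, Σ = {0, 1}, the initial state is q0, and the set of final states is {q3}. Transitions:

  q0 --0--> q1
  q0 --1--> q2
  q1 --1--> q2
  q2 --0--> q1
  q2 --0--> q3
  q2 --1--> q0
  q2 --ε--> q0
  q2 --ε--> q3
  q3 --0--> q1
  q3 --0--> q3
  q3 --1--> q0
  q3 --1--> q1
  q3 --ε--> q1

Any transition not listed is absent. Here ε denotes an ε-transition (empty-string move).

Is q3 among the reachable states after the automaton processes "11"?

Yes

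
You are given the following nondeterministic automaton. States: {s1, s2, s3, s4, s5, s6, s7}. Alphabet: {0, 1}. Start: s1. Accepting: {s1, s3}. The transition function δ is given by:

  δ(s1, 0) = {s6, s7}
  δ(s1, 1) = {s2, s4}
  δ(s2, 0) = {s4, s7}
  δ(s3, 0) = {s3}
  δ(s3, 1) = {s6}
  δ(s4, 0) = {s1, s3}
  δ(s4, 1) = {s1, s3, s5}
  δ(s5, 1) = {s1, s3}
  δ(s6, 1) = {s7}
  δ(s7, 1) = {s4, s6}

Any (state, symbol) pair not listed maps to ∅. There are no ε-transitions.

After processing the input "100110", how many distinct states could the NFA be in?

4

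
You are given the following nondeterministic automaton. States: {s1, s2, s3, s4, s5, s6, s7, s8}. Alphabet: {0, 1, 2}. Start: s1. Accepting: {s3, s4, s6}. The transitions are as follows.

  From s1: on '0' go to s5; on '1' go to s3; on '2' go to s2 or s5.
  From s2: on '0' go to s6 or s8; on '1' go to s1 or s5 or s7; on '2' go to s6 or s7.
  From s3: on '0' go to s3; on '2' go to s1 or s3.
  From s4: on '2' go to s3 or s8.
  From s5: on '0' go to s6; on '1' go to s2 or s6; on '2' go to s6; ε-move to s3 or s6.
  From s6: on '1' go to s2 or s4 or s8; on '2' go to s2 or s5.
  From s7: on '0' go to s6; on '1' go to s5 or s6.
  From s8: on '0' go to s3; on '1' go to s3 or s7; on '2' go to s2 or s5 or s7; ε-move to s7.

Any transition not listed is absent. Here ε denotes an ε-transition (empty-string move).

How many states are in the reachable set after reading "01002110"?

Start in {s1}.
Read '0': {s1} → {s3, s5, s6}.
Read '1': {s3, s5, s6} → {s2, s4, s6, s7, s8}.
Read '0': {s2, s4, s6, s7, s8} → {s3, s6, s7, s8}.
Read '0': {s3, s6, s7, s8} → {s3, s6}.
Read '2': {s3, s6} → {s1, s2, s3, s5, s6}.
Read '1': {s1, s2, s3, s5, s6} → {s1, s2, s3, s4, s5, s6, s7, s8}.
Read '1': {s1, s2, s3, s4, s5, s6, s7, s8} → {s1, s2, s3, s4, s5, s6, s7, s8}.
Read '0': {s1, s2, s3, s4, s5, s6, s7, s8} → {s3, s5, s6, s7, s8}.
That set has 5 states.

5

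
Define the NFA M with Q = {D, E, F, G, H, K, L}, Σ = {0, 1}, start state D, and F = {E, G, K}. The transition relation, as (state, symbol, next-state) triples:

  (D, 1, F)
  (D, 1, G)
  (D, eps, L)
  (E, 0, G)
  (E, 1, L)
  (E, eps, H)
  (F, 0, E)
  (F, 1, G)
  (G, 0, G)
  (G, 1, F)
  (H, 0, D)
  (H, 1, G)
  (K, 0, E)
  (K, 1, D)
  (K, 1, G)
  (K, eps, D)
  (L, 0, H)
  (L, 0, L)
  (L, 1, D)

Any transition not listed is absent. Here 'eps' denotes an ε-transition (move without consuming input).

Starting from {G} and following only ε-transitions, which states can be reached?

{G}

Begin with {G}.
No ε-moves leave this set, so the closure equals the set itself.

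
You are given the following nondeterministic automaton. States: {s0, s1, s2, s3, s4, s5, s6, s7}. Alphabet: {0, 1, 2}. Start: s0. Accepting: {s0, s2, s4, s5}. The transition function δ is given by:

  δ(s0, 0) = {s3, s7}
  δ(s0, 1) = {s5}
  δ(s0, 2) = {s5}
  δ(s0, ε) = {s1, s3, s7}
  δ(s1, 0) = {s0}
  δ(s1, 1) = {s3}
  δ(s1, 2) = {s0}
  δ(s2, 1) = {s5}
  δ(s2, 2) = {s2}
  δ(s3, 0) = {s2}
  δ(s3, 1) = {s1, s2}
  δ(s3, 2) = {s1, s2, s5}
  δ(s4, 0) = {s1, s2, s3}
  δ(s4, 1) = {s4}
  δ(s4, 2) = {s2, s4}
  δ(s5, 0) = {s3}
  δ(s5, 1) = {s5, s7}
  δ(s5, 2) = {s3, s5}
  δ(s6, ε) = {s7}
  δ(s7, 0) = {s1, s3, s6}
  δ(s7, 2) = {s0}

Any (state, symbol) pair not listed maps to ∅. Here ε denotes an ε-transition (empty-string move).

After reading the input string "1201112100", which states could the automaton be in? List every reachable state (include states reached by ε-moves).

Start: ε-closure({s0}) = {s0, s1, s3, s7}.
Read '1': {s0, s1, s3, s7} → {s1, s2, s3, s5}.
Read '2': {s1, s2, s3, s5} → {s0, s1, s2, s3, s5, s7}.
Read '0': {s0, s1, s2, s3, s5, s7} → {s0, s1, s2, s3, s6, s7}.
Read '1': {s0, s1, s2, s3, s6, s7} → {s1, s2, s3, s5}.
Read '1': {s1, s2, s3, s5} → {s1, s2, s3, s5, s7}.
Read '1': {s1, s2, s3, s5, s7} → {s1, s2, s3, s5, s7}.
Read '2': {s1, s2, s3, s5, s7} → {s0, s1, s2, s3, s5, s7}.
Read '1': {s0, s1, s2, s3, s5, s7} → {s1, s2, s3, s5, s7}.
Read '0': {s1, s2, s3, s5, s7} → {s0, s1, s2, s3, s6, s7}.
Read '0': {s0, s1, s2, s3, s6, s7} → {s0, s1, s2, s3, s6, s7}.

{s0, s1, s2, s3, s6, s7}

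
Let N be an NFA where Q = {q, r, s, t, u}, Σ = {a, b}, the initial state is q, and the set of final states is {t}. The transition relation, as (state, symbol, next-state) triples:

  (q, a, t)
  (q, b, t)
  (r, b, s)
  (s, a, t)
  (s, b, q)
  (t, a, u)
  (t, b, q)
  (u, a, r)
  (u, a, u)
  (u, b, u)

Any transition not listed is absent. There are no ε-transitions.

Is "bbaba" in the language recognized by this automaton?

Yes

Start in {q}.
Read 'b': {q} → {t}.
Read 'b': {t} → {q}.
Read 'a': {q} → {t}.
Read 'b': {t} → {q}.
Read 'a': {q} → {t}.
The final set {t} contains the accepting state t.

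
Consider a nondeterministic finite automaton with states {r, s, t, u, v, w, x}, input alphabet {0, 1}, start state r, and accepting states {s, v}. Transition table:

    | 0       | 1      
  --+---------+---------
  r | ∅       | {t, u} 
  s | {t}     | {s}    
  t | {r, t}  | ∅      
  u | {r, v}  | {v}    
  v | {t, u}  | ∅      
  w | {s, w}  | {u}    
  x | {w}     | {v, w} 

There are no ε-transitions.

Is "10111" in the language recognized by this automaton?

Start in {r}.
Read '1': r→{t, u}; now {t, u}.
Read '0': t→{r, t}, u→{r, v}; now {r, t, v}.
Read '1': r→{t, u}, t→∅, v→∅; now {t, u}.
Read '1': t→∅, u→{v}; now {v}.
Read '1': v→∅; now ∅.
The final set ∅ contains no accepting state.

No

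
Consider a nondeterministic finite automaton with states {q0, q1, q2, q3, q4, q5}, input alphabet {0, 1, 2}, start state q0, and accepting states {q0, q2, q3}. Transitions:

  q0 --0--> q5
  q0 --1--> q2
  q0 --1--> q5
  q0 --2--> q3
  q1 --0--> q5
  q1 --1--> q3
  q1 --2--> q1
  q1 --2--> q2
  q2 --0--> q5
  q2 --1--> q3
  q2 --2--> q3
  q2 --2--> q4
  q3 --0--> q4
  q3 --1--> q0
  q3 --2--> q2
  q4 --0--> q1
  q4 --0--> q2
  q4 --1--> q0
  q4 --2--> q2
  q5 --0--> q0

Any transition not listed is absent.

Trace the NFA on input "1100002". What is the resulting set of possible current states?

{q3}

Start in {q0}.
Read '1': {q0} → {q2, q5}.
Read '1': {q2, q5} → {q3}.
Read '0': {q3} → {q4}.
Read '0': {q4} → {q1, q2}.
Read '0': {q1, q2} → {q5}.
Read '0': {q5} → {q0}.
Read '2': {q0} → {q3}.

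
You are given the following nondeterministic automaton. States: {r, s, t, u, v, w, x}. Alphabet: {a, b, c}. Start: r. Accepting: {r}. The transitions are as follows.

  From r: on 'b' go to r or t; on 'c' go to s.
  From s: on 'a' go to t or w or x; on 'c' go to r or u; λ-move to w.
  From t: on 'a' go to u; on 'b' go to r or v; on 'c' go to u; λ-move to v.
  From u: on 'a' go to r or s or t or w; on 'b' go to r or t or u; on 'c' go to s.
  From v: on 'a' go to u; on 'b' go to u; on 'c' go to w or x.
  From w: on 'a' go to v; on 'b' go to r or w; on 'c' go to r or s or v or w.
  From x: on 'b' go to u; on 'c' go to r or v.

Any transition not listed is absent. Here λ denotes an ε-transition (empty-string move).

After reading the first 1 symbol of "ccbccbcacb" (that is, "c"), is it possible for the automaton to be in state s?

Start in {r}.
Read 'c': {r} → {s, w}.
State s is in {s, w}.

Yes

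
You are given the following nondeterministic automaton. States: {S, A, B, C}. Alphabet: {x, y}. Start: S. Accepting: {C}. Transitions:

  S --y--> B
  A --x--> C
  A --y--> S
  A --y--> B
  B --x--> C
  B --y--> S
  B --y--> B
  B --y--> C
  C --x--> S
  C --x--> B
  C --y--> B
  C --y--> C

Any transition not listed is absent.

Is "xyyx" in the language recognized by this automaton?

No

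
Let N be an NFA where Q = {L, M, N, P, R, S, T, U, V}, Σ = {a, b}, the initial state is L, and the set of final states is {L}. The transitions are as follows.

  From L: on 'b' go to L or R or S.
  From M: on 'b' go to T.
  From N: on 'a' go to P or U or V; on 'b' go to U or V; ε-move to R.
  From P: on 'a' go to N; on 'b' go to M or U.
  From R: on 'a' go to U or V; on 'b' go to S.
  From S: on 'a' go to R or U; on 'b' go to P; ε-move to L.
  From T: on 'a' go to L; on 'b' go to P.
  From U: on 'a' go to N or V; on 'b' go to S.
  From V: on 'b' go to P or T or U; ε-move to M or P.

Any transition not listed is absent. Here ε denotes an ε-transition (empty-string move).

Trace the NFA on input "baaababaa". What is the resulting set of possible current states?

Start in {L}.
Read 'b': {L} → {L, R, S}.
Read 'a': {L, R, S} → {M, P, R, U, V}.
Read 'a': {M, P, R, U, V} → {M, N, P, R, U, V}.
Read 'a': {M, N, P, R, U, V} → {M, N, P, R, U, V}.
Read 'b': {M, N, P, R, U, V} → {L, M, P, S, T, U, V}.
Read 'a': {L, M, P, S, T, U, V} → {L, M, N, P, R, U, V}.
Read 'b': {L, M, N, P, R, U, V} → {L, M, P, R, S, T, U, V}.
Read 'a': {L, M, P, R, S, T, U, V} → {L, M, N, P, R, U, V}.
Read 'a': {L, M, N, P, R, U, V} → {M, N, P, R, U, V}.

{M, N, P, R, U, V}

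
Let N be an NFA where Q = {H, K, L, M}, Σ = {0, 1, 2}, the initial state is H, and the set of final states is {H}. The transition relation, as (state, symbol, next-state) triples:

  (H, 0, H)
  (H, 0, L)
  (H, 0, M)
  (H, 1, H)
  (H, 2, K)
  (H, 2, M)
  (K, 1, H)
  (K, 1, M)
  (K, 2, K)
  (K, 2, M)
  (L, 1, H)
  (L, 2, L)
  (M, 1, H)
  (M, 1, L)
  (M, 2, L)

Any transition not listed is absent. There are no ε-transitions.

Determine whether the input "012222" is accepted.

Start in {H}.
Read '0': {H} → {H, L, M}.
Read '1': {H, L, M} → {H, L}.
Read '2': {H, L} → {K, L, M}.
Read '2': {K, L, M} → {K, L, M}.
Read '2': {K, L, M} → {K, L, M}.
Read '2': {K, L, M} → {K, L, M}.
The final set {K, L, M} contains no accepting state.

No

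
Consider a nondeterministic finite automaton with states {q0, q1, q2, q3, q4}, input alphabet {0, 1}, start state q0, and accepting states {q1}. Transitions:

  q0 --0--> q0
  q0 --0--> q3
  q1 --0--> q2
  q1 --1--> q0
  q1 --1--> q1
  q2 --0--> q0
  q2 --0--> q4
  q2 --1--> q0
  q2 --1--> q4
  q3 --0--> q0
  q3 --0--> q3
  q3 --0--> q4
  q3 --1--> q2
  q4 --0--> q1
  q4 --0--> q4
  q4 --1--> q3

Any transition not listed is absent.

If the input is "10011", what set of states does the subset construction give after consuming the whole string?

∅

Start in {q0}.
Read '1': q0→∅; now ∅.
The set is empty and remains empty for the remaining 4 symbols.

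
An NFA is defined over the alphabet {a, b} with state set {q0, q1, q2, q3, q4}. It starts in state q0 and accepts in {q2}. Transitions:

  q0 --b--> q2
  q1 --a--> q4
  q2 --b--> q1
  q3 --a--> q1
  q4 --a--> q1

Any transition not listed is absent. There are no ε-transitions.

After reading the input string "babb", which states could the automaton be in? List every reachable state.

∅

Start in {q0}.
Read 'b': q0→{q2}; now {q2}.
Read 'a': q2→∅; now ∅.
The set is empty and remains empty for the remaining 2 symbols.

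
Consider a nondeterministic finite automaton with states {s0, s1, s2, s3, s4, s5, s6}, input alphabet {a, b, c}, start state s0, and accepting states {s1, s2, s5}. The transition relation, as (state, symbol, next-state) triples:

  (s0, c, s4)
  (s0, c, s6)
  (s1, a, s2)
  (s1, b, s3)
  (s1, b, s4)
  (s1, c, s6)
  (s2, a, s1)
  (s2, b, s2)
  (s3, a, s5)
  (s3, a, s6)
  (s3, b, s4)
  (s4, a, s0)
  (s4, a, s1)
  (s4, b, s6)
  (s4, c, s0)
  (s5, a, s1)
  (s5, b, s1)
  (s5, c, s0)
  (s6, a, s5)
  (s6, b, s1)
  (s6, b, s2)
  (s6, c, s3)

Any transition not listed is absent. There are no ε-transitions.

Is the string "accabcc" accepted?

No

Start in {s0}.
Read 'a': s0→∅; now ∅.
The set is empty and remains empty for the remaining 6 symbols.
The final set ∅ contains no accepting state.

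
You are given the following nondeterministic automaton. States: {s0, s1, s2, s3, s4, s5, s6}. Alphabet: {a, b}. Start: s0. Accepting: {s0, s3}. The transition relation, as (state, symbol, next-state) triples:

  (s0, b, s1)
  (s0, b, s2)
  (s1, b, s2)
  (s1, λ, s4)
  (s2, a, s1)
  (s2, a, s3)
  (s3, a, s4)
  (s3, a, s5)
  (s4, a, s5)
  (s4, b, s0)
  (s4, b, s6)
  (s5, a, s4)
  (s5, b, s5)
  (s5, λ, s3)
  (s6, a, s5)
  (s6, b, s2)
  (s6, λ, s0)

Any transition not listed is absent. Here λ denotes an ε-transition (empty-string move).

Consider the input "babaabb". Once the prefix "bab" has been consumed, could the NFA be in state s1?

Start in {s0}.
Read 'b': s0→{s1, s2}; union {s1, s2}; ε-closure = {s1, s2, s4}.
Read 'a': s1→∅, s2→{s1, s3}, s4→{s5}; union {s1, s3, s5}; ε-closure = {s1, s3, s4, s5}.
Read 'b': s1→{s2}, s3→∅, s4→{s0, s6}, s5→{s5}; union {s0, s2, s5, s6}; ε-closure = {s0, s2, s3, s5, s6}.
State s1 is not in {s0, s2, s3, s5, s6}.

No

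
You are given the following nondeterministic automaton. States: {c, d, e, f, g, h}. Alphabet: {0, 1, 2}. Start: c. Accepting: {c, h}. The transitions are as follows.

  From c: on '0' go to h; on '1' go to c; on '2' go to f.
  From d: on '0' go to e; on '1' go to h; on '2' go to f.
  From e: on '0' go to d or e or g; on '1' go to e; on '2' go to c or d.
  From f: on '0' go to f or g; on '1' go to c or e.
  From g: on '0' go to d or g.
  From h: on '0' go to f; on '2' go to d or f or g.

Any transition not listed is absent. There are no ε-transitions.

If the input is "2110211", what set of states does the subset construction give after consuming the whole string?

Start in {c}.
Read '2': {c} → {f}.
Read '1': {f} → {c, e}.
Read '1': {c, e} → {c, e}.
Read '0': {c, e} → {d, e, g, h}.
Read '2': {d, e, g, h} → {c, d, f, g}.
Read '1': {c, d, f, g} → {c, e, h}.
Read '1': {c, e, h} → {c, e}.

{c, e}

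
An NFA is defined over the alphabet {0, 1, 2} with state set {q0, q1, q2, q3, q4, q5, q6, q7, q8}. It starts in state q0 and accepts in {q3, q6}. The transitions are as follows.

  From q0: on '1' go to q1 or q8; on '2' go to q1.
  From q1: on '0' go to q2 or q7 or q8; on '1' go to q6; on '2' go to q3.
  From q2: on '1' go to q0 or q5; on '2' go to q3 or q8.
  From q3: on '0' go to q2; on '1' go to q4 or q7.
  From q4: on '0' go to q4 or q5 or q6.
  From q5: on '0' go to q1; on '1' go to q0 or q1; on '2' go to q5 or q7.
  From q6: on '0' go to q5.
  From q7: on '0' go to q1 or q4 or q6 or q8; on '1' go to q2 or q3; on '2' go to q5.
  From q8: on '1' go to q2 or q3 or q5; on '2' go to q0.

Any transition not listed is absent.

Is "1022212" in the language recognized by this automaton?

Start in {q0}.
Read '1': q0→{q1, q8}; now {q1, q8}.
Read '0': q1→{q2, q7, q8}, q8→∅; now {q2, q7, q8}.
Read '2': q2→{q3, q8}, q7→{q5}, q8→{q0}; now {q0, q3, q5, q8}.
Read '2': q0→{q1}, q3→∅, q5→{q5, q7}, q8→{q0}; now {q0, q1, q5, q7}.
Read '2': q0→{q1}, q1→{q3}, q5→{q5, q7}, q7→{q5}; now {q1, q3, q5, q7}.
Read '1': q1→{q6}, q3→{q4, q7}, q5→{q0, q1}, q7→{q2, q3}; now {q0, q1, q2, q3, q4, q6, q7}.
Read '2': q0→{q1}, q1→{q3}, q2→{q3, q8}, q3→∅, q4→∅, q6→∅, q7→{q5}; now {q1, q3, q5, q8}.
The final set {q1, q3, q5, q8} contains the accepting state q3.

Yes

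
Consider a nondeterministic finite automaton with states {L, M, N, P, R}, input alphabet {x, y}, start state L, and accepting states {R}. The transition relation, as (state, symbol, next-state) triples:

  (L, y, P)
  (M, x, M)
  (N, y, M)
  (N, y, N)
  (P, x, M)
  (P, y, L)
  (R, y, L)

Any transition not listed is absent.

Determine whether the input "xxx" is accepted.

No

Start in {L}.
Read 'x': L→∅; now ∅.
The set is empty and remains empty for the remaining 2 symbols.
The final set ∅ contains no accepting state.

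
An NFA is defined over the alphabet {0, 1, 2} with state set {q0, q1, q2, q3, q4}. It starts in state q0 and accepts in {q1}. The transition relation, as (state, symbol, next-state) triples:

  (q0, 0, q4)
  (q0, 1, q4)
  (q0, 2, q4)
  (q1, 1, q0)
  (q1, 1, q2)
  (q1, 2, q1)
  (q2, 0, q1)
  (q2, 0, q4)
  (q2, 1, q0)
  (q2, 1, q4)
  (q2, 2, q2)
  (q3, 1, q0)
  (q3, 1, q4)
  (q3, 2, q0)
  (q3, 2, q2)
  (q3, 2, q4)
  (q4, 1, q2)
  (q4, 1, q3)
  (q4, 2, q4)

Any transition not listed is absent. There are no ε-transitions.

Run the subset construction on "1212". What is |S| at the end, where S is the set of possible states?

3

Start in {q0}.
Read '1': q0→{q4}; now {q4}.
Read '2': q4→{q4}; now {q4}.
Read '1': q4→{q2, q3}; now {q2, q3}.
Read '2': q2→{q2}, q3→{q0, q2, q4}; now {q0, q2, q4}.
That set has 3 states.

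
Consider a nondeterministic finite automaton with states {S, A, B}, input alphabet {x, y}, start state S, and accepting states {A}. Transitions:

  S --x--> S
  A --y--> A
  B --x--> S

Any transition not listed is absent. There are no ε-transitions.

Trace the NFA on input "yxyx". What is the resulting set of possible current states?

∅

Start in {S}.
Read 'y': S→∅; now ∅.
The set is empty and remains empty for the remaining 3 symbols.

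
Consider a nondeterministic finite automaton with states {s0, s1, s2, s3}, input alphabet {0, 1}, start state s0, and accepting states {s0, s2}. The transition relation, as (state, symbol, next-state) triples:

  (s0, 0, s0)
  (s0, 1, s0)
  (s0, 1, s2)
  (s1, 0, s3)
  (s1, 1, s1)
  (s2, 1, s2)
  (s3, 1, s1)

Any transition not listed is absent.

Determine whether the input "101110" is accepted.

Start in {s0}.
Read '1': s0→{s0, s2}; now {s0, s2}.
Read '0': s0→{s0}, s2→∅; now {s0}.
Read '1': s0→{s0, s2}; now {s0, s2}.
Read '1': s0→{s0, s2}, s2→{s2}; now {s0, s2}.
Read '1': s0→{s0, s2}, s2→{s2}; now {s0, s2}.
Read '0': s0→{s0}, s2→∅; now {s0}.
The final set {s0} contains the accepting state s0.

Yes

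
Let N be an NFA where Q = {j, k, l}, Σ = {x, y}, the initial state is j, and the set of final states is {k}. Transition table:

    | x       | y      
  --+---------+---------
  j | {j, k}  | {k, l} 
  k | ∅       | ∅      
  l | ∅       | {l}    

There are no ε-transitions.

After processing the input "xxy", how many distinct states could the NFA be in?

Start in {j}.
Read 'x': j→{j, k}; now {j, k}.
Read 'x': j→{j, k}, k→∅; now {j, k}.
Read 'y': j→{k, l}, k→∅; now {k, l}.
That set has 2 states.

2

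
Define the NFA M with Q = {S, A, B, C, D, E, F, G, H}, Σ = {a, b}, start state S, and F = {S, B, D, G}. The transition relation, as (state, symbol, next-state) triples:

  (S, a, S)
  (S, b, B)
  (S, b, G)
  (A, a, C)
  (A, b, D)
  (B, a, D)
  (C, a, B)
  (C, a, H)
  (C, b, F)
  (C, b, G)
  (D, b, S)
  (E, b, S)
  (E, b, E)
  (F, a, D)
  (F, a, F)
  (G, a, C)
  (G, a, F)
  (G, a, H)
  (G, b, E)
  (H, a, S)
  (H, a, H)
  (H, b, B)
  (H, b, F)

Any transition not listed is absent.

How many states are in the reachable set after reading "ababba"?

Start in {S}.
Read 'a': {S} → {S}.
Read 'b': {S} → {B, G}.
Read 'a': {B, G} → {C, D, F, H}.
Read 'b': {C, D, F, H} → {S, B, F, G}.
Read 'b': {S, B, F, G} → {B, E, G}.
Read 'a': {B, E, G} → {C, D, F, H}.
That set has 4 states.

4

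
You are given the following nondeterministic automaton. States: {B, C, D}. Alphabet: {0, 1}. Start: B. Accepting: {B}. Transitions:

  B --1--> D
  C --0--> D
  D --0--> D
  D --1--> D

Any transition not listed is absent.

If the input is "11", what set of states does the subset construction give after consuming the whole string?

Start in {B}.
Read '1': B→{D}; now {D}.
Read '1': D→{D}; now {D}.

{D}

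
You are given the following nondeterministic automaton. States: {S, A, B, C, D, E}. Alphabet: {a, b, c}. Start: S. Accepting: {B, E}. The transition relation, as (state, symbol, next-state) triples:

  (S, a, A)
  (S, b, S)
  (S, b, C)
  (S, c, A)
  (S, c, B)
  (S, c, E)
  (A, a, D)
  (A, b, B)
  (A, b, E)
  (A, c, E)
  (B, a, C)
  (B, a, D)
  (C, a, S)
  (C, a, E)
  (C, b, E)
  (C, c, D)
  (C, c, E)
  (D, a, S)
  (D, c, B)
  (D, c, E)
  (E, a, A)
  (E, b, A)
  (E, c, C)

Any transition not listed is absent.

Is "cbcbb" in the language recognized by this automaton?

Yes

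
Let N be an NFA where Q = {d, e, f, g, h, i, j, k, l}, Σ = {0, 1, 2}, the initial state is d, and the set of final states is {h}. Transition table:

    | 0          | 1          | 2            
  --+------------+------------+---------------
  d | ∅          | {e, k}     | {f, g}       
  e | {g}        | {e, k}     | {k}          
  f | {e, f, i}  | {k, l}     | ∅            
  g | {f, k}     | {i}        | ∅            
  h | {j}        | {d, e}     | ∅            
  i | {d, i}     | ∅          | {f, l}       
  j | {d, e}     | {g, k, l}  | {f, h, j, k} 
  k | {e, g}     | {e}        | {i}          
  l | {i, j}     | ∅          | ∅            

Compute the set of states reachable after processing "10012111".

{e, k}

Start in {d}.
Read '1': d→{e, k}; now {e, k}.
Read '0': e→{g}, k→{e, g}; now {e, g}.
Read '0': e→{g}, g→{f, k}; now {f, g, k}.
Read '1': f→{k, l}, g→{i}, k→{e}; now {e, i, k, l}.
Read '2': e→{k}, i→{f, l}, k→{i}, l→∅; now {f, i, k, l}.
Read '1': f→{k, l}, i→∅, k→{e}, l→∅; now {e, k, l}.
Read '1': e→{e, k}, k→{e}, l→∅; now {e, k}.
Read '1': e→{e, k}, k→{e}; now {e, k}.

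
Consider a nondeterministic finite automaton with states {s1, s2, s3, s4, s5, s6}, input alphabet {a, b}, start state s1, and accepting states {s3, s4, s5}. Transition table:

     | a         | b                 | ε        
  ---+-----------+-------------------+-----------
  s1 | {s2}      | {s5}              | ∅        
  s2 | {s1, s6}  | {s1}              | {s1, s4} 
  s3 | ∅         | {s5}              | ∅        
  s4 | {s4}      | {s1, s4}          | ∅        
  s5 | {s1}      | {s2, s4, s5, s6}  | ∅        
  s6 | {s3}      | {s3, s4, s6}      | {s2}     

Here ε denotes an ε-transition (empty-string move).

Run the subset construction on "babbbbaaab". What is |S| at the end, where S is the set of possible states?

Start in {s1}.
Read 'b': s1→{s5}; now {s5}.
Read 'a': s5→{s1}; now {s1}.
Read 'b': s1→{s5}; now {s5}.
Read 'b': s5→{s2, s4, s5, s6}; union {s2, s4, s5, s6}; ε-closure = {s1, s2, s4, s5, s6}.
Read 'b': s1→{s5}, s2→{s1}, s4→{s1, s4}, s5→{s2, s4, s5, s6}, s6→{s3, s4, s6}; now {s1, s2, s3, s4, s5, s6}.
Read 'b': s1→{s5}, s2→{s1}, s3→{s5}, s4→{s1, s4}, s5→{s2, s4, s5, s6}, s6→{s3, s4, s6}; now {s1, s2, s3, s4, s5, s6}.
Read 'a': s1→{s2}, s2→{s1, s6}, s3→∅, s4→{s4}, s5→{s1}, s6→{s3}; now {s1, s2, s3, s4, s6}.
Read 'a': s1→{s2}, s2→{s1, s6}, s3→∅, s4→{s4}, s6→{s3}; now {s1, s2, s3, s4, s6}.
Read 'a': s1→{s2}, s2→{s1, s6}, s3→∅, s4→{s4}, s6→{s3}; now {s1, s2, s3, s4, s6}.
Read 'b': s1→{s5}, s2→{s1}, s3→{s5}, s4→{s1, s4}, s6→{s3, s4, s6}; union {s1, s3, s4, s5, s6}; ε-closure = {s1, s2, s3, s4, s5, s6}.
That set has 6 states.

6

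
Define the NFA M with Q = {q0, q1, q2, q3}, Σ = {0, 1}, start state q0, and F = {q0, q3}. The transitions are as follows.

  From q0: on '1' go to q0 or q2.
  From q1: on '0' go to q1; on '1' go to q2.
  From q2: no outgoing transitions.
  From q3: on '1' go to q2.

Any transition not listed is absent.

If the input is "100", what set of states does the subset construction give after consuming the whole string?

∅

Start in {q0}.
Read '1': q0→{q0, q2}; now {q0, q2}.
Read '0': q0→∅, q2→∅; now ∅.
The set is empty and remains empty for the remaining 1 symbol.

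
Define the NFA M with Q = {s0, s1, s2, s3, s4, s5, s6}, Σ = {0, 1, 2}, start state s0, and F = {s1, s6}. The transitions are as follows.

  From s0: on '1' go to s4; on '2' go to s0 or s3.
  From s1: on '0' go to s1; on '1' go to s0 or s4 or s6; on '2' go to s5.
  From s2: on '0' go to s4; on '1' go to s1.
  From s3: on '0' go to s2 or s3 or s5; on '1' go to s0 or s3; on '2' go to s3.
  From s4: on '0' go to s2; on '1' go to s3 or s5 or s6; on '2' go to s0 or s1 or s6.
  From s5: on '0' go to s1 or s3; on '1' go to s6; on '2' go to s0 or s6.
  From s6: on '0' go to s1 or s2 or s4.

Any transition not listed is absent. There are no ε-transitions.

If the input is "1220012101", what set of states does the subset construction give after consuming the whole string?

Start in {s0}.
Read '1': s0→{s4}; now {s4}.
Read '2': s4→{s0, s1, s6}; now {s0, s1, s6}.
Read '2': s0→{s0, s3}, s1→{s5}, s6→∅; now {s0, s3, s5}.
Read '0': s0→∅, s3→{s2, s3, s5}, s5→{s1, s3}; now {s1, s2, s3, s5}.
Read '0': s1→{s1}, s2→{s4}, s3→{s2, s3, s5}, s5→{s1, s3}; now {s1, s2, s3, s4, s5}.
Read '1': s1→{s0, s4, s6}, s2→{s1}, s3→{s0, s3}, s4→{s3, s5, s6}, s5→{s6}; now {s0, s1, s3, s4, s5, s6}.
Read '2': s0→{s0, s3}, s1→{s5}, s3→{s3}, s4→{s0, s1, s6}, s5→{s0, s6}, s6→∅; now {s0, s1, s3, s5, s6}.
Read '1': s0→{s4}, s1→{s0, s4, s6}, s3→{s0, s3}, s5→{s6}, s6→∅; now {s0, s3, s4, s6}.
Read '0': s0→∅, s3→{s2, s3, s5}, s4→{s2}, s6→{s1, s2, s4}; now {s1, s2, s3, s4, s5}.
Read '1': s1→{s0, s4, s6}, s2→{s1}, s3→{s0, s3}, s4→{s3, s5, s6}, s5→{s6}; now {s0, s1, s3, s4, s5, s6}.

{s0, s1, s3, s4, s5, s6}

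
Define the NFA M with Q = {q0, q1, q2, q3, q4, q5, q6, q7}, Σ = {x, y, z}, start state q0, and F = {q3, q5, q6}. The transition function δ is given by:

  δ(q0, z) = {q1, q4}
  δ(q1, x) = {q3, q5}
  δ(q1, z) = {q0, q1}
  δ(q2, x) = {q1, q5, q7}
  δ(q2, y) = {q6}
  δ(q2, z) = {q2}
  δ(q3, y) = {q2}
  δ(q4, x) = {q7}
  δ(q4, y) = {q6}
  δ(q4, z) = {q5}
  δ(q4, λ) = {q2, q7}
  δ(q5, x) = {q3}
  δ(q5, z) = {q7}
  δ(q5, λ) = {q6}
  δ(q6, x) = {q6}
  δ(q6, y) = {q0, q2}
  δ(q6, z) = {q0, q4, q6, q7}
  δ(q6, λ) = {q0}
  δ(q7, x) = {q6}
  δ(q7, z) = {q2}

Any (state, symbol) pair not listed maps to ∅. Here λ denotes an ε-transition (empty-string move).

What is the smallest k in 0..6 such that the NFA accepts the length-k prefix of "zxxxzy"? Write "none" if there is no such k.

Start in {q0}.
Read 'z': q0→{q1, q4}; union {q1, q4}; ε-closure = {q1, q2, q4, q7}.
Read 'x': q1→{q3, q5}, q2→{q1, q5, q7}, q4→{q7}, q7→{q6}; union {q1, q3, q5, q6, q7}; ε-closure = {q0, q1, q3, q5, q6, q7}.
None of the earlier sets intersect F, but {q0, q1, q3, q5, q6, q7} does.

2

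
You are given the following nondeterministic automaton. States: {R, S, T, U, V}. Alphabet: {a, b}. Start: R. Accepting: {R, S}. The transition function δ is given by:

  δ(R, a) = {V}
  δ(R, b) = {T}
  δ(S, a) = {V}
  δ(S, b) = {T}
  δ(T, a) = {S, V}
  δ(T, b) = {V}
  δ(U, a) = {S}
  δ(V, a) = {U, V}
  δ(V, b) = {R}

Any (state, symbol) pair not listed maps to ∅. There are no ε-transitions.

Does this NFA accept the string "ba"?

Start in {R}.
Read 'b': {R} → {T}.
Read 'a': {T} → {S, V}.
The final set {S, V} contains the accepting state S.

Yes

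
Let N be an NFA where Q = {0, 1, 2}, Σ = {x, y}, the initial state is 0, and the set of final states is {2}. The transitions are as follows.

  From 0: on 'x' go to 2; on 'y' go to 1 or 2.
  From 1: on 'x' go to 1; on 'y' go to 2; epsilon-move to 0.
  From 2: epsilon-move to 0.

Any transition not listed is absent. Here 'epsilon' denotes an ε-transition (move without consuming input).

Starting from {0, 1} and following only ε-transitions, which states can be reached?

Begin with {0, 1}.
No ε-moves leave this set, so the closure equals the set itself.

{0, 1}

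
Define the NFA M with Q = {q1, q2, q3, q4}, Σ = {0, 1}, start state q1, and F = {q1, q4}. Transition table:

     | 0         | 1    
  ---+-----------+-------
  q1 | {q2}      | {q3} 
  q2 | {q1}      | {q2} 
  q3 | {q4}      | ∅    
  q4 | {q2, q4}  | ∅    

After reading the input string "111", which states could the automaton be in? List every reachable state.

∅

Start in {q1}.
Read '1': q1→{q3}; now {q3}.
Read '1': q3→∅; now ∅.
The set is empty and remains empty for the remaining 1 symbol.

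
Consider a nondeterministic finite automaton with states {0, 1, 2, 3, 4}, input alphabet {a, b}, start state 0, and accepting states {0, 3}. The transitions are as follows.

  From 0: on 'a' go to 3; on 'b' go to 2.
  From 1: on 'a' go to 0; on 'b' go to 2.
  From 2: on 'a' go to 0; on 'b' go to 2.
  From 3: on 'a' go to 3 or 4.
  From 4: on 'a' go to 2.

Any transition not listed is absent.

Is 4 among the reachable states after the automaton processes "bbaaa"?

Yes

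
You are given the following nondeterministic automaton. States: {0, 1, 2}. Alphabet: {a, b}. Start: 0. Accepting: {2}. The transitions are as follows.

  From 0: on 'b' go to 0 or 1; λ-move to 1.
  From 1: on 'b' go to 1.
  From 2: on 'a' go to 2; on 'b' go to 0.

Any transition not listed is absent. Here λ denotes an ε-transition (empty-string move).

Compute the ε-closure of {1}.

{1}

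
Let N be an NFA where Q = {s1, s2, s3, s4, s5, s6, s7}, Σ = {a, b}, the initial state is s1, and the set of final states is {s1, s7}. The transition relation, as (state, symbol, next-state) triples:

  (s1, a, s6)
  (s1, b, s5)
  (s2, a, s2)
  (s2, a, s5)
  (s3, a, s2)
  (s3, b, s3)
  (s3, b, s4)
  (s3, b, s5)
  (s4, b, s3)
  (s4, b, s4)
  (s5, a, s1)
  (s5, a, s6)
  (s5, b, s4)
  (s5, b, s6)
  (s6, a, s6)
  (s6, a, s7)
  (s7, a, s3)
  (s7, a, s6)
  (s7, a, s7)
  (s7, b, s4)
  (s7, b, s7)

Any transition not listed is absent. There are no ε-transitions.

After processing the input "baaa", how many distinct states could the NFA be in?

Start in {s1}.
Read 'b': s1→{s5}; now {s5}.
Read 'a': s5→{s1, s6}; now {s1, s6}.
Read 'a': s1→{s6}, s6→{s6, s7}; now {s6, s7}.
Read 'a': s6→{s6, s7}, s7→{s3, s6, s7}; now {s3, s6, s7}.
That set has 3 states.

3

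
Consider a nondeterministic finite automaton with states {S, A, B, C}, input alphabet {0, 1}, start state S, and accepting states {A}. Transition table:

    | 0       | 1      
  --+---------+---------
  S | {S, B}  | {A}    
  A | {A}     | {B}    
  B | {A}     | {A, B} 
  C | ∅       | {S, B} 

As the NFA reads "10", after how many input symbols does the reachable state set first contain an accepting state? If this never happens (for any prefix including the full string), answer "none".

Start in {S}.
Read '1': {S} → {A}.
None of the earlier sets intersect F, but {A} does.

1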